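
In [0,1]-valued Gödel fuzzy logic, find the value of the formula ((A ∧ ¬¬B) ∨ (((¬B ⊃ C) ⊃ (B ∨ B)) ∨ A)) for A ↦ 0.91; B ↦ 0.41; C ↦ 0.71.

¬B: Gödel ¬ of 0.41 = 0 (operand ≠ 0)
¬¬B: Gödel ¬ of 0 = 1 (operand is 0)
(A ∧ ¬¬B) = min(0.91, 1) = 0.91
¬B: Gödel ¬ of 0.41 = 0 (operand ≠ 0)
(¬B ⊃ C): 0 ≤ 0.71, so result = 1
(B ∨ B) = max(0.41, 0.41) = 0.41
((¬B ⊃ C) ⊃ (B ∨ B)): 1 > 0.41, so result = 0.41
(((¬B ⊃ C) ⊃ (B ∨ B)) ∨ A) = max(0.41, 0.91) = 0.91
((A ∧ ¬¬B) ∨ (((¬B ⊃ C) ⊃ (B ∨ B)) ∨ A)) = max(0.91, 0.91) = 0.91

0.91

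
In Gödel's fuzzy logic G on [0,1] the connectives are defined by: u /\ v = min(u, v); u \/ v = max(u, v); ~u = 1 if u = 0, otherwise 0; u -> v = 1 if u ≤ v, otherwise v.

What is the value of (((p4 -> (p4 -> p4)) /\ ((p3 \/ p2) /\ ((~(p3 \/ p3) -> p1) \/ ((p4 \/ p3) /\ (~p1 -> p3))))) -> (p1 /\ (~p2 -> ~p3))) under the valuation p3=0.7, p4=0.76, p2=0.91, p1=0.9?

0.90

(p4 -> p4): 0.76 ≤ 0.76, so result = 1
(p4 -> (p4 -> p4)): 0.76 ≤ 1, so result = 1
(p3 \/ p2) = max(0.7, 0.91) = 0.91
(p3 \/ p3) = max(0.7, 0.7) = 0.7
~(p3 \/ p3): Gödel ¬ of 0.7 = 0 (operand ≠ 0)
(~(p3 \/ p3) -> p1): 0 ≤ 0.9, so result = 1
(p4 \/ p3) = max(0.76, 0.7) = 0.76
~p1: Gödel ¬ of 0.9 = 0 (operand ≠ 0)
(~p1 -> p3): 0 ≤ 0.7, so result = 1
((p4 \/ p3) /\ (~p1 -> p3)) = min(0.76, 1) = 0.76
((~(p3 \/ p3) -> p1) \/ ((p4 \/ p3) /\ (~p1 -> p3))) = max(1, 0.76) = 1
((p3 \/ p2) /\ ((~(p3 \/ p3) -> p1) \/ ((p4 \/ p3) /\ (~p1 -> p3)))) = min(0.91, 1) = 0.91
((p4 -> (p4 -> p4)) /\ ((p3 \/ p2) /\ ((~(p3 \/ p3) -> p1) \/ ((p4 \/ p3) /\ (~p1 -> p3))))) = min(1, 0.91) = 0.91
~p2: Gödel ¬ of 0.91 = 0 (operand ≠ 0)
~p3: Gödel ¬ of 0.7 = 0 (operand ≠ 0)
(~p2 -> ~p3): 0 ≤ 0, so result = 1
(p1 /\ (~p2 -> ~p3)) = min(0.9, 1) = 0.9
(((p4 -> (p4 -> p4)) /\ ((p3 \/ p2) /\ ((~(p3 \/ p3) -> p1) \/ ((p4 \/ p3) /\ (~p1 -> p3))))) -> (p1 /\ (~p2 -> ~p3))): 0.91 > 0.9, so result = 0.9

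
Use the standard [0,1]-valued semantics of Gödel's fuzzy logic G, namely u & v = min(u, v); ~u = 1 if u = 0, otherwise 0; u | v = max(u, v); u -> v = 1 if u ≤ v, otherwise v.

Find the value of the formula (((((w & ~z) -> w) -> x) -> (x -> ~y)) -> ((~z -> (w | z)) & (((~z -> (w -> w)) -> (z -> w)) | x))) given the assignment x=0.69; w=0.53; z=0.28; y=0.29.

1.00

~z: Gödel ¬ of 0.28 = 0 (operand ≠ 0)
(w & ~z) = min(0.53, 0) = 0
((w & ~z) -> w): 0 ≤ 0.53, so result = 1
(((w & ~z) -> w) -> x): 1 > 0.69, so result = 0.69
~y: Gödel ¬ of 0.29 = 0 (operand ≠ 0)
(x -> ~y): 0.69 > 0, so result = 0
((((w & ~z) -> w) -> x) -> (x -> ~y)): 0.69 > 0, so result = 0
~z: Gödel ¬ of 0.28 = 0 (operand ≠ 0)
(w | z) = max(0.53, 0.28) = 0.53
(~z -> (w | z)): 0 ≤ 0.53, so result = 1
~z: Gödel ¬ of 0.28 = 0 (operand ≠ 0)
(w -> w): 0.53 ≤ 0.53, so result = 1
(~z -> (w -> w)): 0 ≤ 1, so result = 1
(z -> w): 0.28 ≤ 0.53, so result = 1
((~z -> (w -> w)) -> (z -> w)): 1 ≤ 1, so result = 1
(((~z -> (w -> w)) -> (z -> w)) | x) = max(1, 0.69) = 1
((~z -> (w | z)) & (((~z -> (w -> w)) -> (z -> w)) | x)) = min(1, 1) = 1
(((((w & ~z) -> w) -> x) -> (x -> ~y)) -> ((~z -> (w | z)) & (((~z -> (w -> w)) -> (z -> w)) | x))): 0 ≤ 1, so result = 1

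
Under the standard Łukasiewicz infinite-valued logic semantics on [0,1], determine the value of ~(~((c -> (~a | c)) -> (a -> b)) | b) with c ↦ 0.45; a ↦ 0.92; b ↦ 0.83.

~a: Łukasiewicz ¬ gives 1 − 0.92 = 0.08
(~a | c) = max(0.08, 0.45) = 0.45
(c -> (~a | c)): min(1, 1 − 0.45 + 0.45) = 1
(a -> b): min(1, 1 − 0.92 + 0.83) = 0.91
((c -> (~a | c)) -> (a -> b)): min(1, 1 − 1 + 0.91) = 0.91
~((c -> (~a | c)) -> (a -> b)): Łukasiewicz ¬ gives 1 − 0.91 = 0.09
(~((c -> (~a | c)) -> (a -> b)) | b) = max(0.09, 0.83) = 0.83
~(~((c -> (~a | c)) -> (a -> b)) | b): Łukasiewicz ¬ gives 1 − 0.83 = 0.17

0.17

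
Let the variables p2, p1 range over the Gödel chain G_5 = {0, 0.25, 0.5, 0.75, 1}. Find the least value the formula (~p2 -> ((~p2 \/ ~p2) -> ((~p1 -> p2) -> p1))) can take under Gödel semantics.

The minimum is attained at p2 = 0, p1 = 0.25:
  ~p2: Gödel ¬ of 0 = 1 (operand is 0)
  ~p2: Gödel ¬ of 0 = 1 (operand is 0)
  ~p2: Gödel ¬ of 0 = 1 (operand is 0)
  (~p2 \/ ~p2) = max(1, 1) = 1
  ~p1: Gödel ¬ of 0.25 = 0 (operand ≠ 0)
  (~p1 -> p2): 0 ≤ 0, so result = 1
  ((~p1 -> p2) -> p1): 1 > 0.25, so result = 0.25
  ((~p2 \/ ~p2) -> ((~p1 -> p2) -> p1)): 1 > 0.25, so result = 0.25
  (~p2 -> ((~p2 \/ ~p2) -> ((~p1 -> p2) -> p1))): 1 > 0.25, so result = 0.25
Checking all 25 assignments confirms none give a value below 0.25.

0.25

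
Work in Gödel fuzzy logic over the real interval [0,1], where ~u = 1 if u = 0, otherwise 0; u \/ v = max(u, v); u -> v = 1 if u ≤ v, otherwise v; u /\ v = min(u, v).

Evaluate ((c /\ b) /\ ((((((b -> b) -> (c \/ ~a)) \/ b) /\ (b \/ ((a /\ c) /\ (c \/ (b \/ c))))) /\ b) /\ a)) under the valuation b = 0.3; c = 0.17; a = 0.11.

0.11

(c /\ b) = min(0.17, 0.3) = 0.17
(b -> b): 0.3 ≤ 0.3, so result = 1
~a: Gödel ¬ of 0.11 = 0 (operand ≠ 0)
(c \/ ~a) = max(0.17, 0) = 0.17
((b -> b) -> (c \/ ~a)): 1 > 0.17, so result = 0.17
(((b -> b) -> (c \/ ~a)) \/ b) = max(0.17, 0.3) = 0.3
(a /\ c) = min(0.11, 0.17) = 0.11
(b \/ c) = max(0.3, 0.17) = 0.3
(c \/ (b \/ c)) = max(0.17, 0.3) = 0.3
((a /\ c) /\ (c \/ (b \/ c))) = min(0.11, 0.3) = 0.11
(b \/ ((a /\ c) /\ (c \/ (b \/ c)))) = max(0.3, 0.11) = 0.3
((((b -> b) -> (c \/ ~a)) \/ b) /\ (b \/ ((a /\ c) /\ (c \/ (b \/ c))))) = min(0.3, 0.3) = 0.3
(((((b -> b) -> (c \/ ~a)) \/ b) /\ (b \/ ((a /\ c) /\ (c \/ (b \/ c))))) /\ b) = min(0.3, 0.3) = 0.3
((((((b -> b) -> (c \/ ~a)) \/ b) /\ (b \/ ((a /\ c) /\ (c \/ (b \/ c))))) /\ b) /\ a) = min(0.3, 0.11) = 0.11
((c /\ b) /\ ((((((b -> b) -> (c \/ ~a)) \/ b) /\ (b \/ ((a /\ c) /\ (c \/ (b \/ c))))) /\ b) /\ a)) = min(0.17, 0.11) = 0.11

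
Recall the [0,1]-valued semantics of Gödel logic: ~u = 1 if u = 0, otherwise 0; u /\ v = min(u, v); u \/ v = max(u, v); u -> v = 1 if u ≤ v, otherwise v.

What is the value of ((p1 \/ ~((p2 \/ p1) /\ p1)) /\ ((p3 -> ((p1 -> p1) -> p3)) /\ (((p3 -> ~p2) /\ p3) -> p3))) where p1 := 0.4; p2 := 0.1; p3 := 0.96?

0.40

(p2 \/ p1) = max(0.1, 0.4) = 0.4
((p2 \/ p1) /\ p1) = min(0.4, 0.4) = 0.4
~((p2 \/ p1) /\ p1): Gödel ¬ of 0.4 = 0 (operand ≠ 0)
(p1 \/ ~((p2 \/ p1) /\ p1)) = max(0.4, 0) = 0.4
(p1 -> p1): 0.4 ≤ 0.4, so result = 1
((p1 -> p1) -> p3): 1 > 0.96, so result = 0.96
(p3 -> ((p1 -> p1) -> p3)): 0.96 ≤ 0.96, so result = 1
~p2: Gödel ¬ of 0.1 = 0 (operand ≠ 0)
(p3 -> ~p2): 0.96 > 0, so result = 0
((p3 -> ~p2) /\ p3) = min(0, 0.96) = 0
(((p3 -> ~p2) /\ p3) -> p3): 0 ≤ 0.96, so result = 1
((p3 -> ((p1 -> p1) -> p3)) /\ (((p3 -> ~p2) /\ p3) -> p3)) = min(1, 1) = 1
((p1 \/ ~((p2 \/ p1) /\ p1)) /\ ((p3 -> ((p1 -> p1) -> p3)) /\ (((p3 -> ~p2) /\ p3) -> p3))) = min(0.4, 1) = 0.4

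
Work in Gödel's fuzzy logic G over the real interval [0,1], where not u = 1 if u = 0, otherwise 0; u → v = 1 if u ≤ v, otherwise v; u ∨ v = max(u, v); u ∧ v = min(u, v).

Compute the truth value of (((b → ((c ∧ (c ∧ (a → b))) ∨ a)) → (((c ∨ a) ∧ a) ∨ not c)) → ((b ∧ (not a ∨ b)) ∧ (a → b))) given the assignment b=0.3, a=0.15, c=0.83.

(a → b): 0.15 ≤ 0.3, so result = 1
(c ∧ (a → b)) = min(0.83, 1) = 0.83
(c ∧ (c ∧ (a → b))) = min(0.83, 0.83) = 0.83
((c ∧ (c ∧ (a → b))) ∨ a) = max(0.83, 0.15) = 0.83
(b → ((c ∧ (c ∧ (a → b))) ∨ a)): 0.3 ≤ 0.83, so result = 1
(c ∨ a) = max(0.83, 0.15) = 0.83
((c ∨ a) ∧ a) = min(0.83, 0.15) = 0.15
not c: Gödel ¬ of 0.83 = 0 (operand ≠ 0)
(((c ∨ a) ∧ a) ∨ not c) = max(0.15, 0) = 0.15
((b → ((c ∧ (c ∧ (a → b))) ∨ a)) → (((c ∨ a) ∧ a) ∨ not c)): 1 > 0.15, so result = 0.15
not a: Gödel ¬ of 0.15 = 0 (operand ≠ 0)
(not a ∨ b) = max(0, 0.3) = 0.3
(b ∧ (not a ∨ b)) = min(0.3, 0.3) = 0.3
(a → b): 0.15 ≤ 0.3, so result = 1
((b ∧ (not a ∨ b)) ∧ (a → b)) = min(0.3, 1) = 0.3
(((b → ((c ∧ (c ∧ (a → b))) ∨ a)) → (((c ∨ a) ∧ a) ∨ not c)) → ((b ∧ (not a ∨ b)) ∧ (a → b))): 0.15 ≤ 0.3, so result = 1

1.00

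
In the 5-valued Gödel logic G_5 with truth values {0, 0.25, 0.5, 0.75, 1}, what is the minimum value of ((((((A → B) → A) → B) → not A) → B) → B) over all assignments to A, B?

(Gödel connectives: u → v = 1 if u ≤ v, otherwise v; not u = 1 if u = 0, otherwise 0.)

The minimum is attained at A = 0.25, B = 0.25:
  (A → B): 0.25 ≤ 0.25, so result = 1
  ((A → B) → A): 1 > 0.25, so result = 0.25
  (((A → B) → A) → B): 0.25 ≤ 0.25, so result = 1
  not A: Gödel ¬ of 0.25 = 0 (operand ≠ 0)
  ((((A → B) → A) → B) → not A): 1 > 0, so result = 0
  (((((A → B) → A) → B) → not A) → B): 0 ≤ 0.25, so result = 1
  ((((((A → B) → A) → B) → not A) → B) → B): 1 > 0.25, so result = 0.25
Checking all 25 assignments confirms none give a value below 0.25.

0.25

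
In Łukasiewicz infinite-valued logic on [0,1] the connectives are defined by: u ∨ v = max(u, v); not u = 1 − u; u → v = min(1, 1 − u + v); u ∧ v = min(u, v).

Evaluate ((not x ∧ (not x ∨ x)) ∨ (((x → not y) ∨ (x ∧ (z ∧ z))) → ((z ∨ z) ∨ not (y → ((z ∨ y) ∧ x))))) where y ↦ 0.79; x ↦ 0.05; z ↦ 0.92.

not x: Łukasiewicz ¬ gives 1 − 0.05 = 0.95
not x: Łukasiewicz ¬ gives 1 − 0.05 = 0.95
(not x ∨ x) = max(0.95, 0.05) = 0.95
(not x ∧ (not x ∨ x)) = min(0.95, 0.95) = 0.95
not y: Łukasiewicz ¬ gives 1 − 0.79 = 0.21
(x → not y): min(1, 1 − 0.05 + 0.21) = 1
(z ∧ z) = min(0.92, 0.92) = 0.92
(x ∧ (z ∧ z)) = min(0.05, 0.92) = 0.05
((x → not y) ∨ (x ∧ (z ∧ z))) = max(1, 0.05) = 1
(z ∨ z) = max(0.92, 0.92) = 0.92
(z ∨ y) = max(0.92, 0.79) = 0.92
((z ∨ y) ∧ x) = min(0.92, 0.05) = 0.05
(y → ((z ∨ y) ∧ x)): min(1, 1 − 0.79 + 0.05) = 0.26
not (y → ((z ∨ y) ∧ x)): Łukasiewicz ¬ gives 1 − 0.26 = 0.74
((z ∨ z) ∨ not (y → ((z ∨ y) ∧ x))) = max(0.92, 0.74) = 0.92
(((x → not y) ∨ (x ∧ (z ∧ z))) → ((z ∨ z) ∨ not (y → ((z ∨ y) ∧ x)))): min(1, 1 − 1 + 0.92) = 0.92
((not x ∧ (not x ∨ x)) ∨ (((x → not y) ∨ (x ∧ (z ∧ z))) → ((z ∨ z) ∨ not (y → ((z ∨ y) ∧ x))))) = max(0.95, 0.92) = 0.95

0.95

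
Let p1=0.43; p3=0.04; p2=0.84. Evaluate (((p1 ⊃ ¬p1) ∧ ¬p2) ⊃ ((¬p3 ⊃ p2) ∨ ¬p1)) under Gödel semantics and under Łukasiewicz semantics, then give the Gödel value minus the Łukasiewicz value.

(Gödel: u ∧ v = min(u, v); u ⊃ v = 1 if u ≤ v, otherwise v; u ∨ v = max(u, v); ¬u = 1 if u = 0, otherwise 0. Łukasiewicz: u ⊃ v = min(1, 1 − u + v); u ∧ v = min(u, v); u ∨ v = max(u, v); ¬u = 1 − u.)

0.00

Gödel evaluation:
  ¬p1: Gödel ¬ of 0.43 = 0 (operand ≠ 0)
  (p1 ⊃ ¬p1): 0.43 > 0, so result = 0
  ¬p2: Gödel ¬ of 0.84 = 0 (operand ≠ 0)
  ((p1 ⊃ ¬p1) ∧ ¬p2) = min(0, 0) = 0
  ¬p3: Gödel ¬ of 0.04 = 0 (operand ≠ 0)
  (¬p3 ⊃ p2): 0 ≤ 0.84, so result = 1
  ¬p1: Gödel ¬ of 0.43 = 0 (operand ≠ 0)
  ((¬p3 ⊃ p2) ∨ ¬p1) = max(1, 0) = 1
  (((p1 ⊃ ¬p1) ∧ ¬p2) ⊃ ((¬p3 ⊃ p2) ∨ ¬p1)): 0 ≤ 1, so result = 1
  Gödel value = 1
Łukasiewicz evaluation:
  ¬p1: Łukasiewicz ¬ gives 1 − 0.43 = 0.57
  (p1 ⊃ ¬p1): min(1, 1 − 0.43 + 0.57) = 1
  ¬p2: Łukasiewicz ¬ gives 1 − 0.84 = 0.16
  ((p1 ⊃ ¬p1) ∧ ¬p2) = min(1, 0.16) = 0.16
  ¬p3: Łukasiewicz ¬ gives 1 − 0.04 = 0.96
  (¬p3 ⊃ p2): min(1, 1 − 0.96 + 0.84) = 0.88
  ¬p1: Łukasiewicz ¬ gives 1 − 0.43 = 0.57
  ((¬p3 ⊃ p2) ∨ ¬p1) = max(0.88, 0.57) = 0.88
  (((p1 ⊃ ¬p1) ∧ ¬p2) ⊃ ((¬p3 ⊃ p2) ∨ ¬p1)): min(1, 1 − 0.16 + 0.88) = 1
  Łukasiewicz value = 1
Difference: 1 − 1 = 0.00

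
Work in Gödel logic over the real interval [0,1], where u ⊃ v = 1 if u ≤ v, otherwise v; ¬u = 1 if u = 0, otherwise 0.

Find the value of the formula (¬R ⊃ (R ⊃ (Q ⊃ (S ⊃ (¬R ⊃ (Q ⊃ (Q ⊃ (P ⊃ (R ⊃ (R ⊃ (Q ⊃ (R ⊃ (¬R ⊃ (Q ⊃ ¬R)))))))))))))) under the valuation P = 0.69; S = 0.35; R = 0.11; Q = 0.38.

1.00

¬R: Gödel ¬ of 0.11 = 0 (operand ≠ 0)
¬R: Gödel ¬ of 0.11 = 0 (operand ≠ 0)
¬R: Gödel ¬ of 0.11 = 0 (operand ≠ 0)
¬R: Gödel ¬ of 0.11 = 0 (operand ≠ 0)
(Q ⊃ ¬R): 0.38 > 0, so result = 0
(¬R ⊃ (Q ⊃ ¬R)): 0 ≤ 0, so result = 1
(R ⊃ (¬R ⊃ (Q ⊃ ¬R))): 0.11 ≤ 1, so result = 1
(Q ⊃ (R ⊃ (¬R ⊃ (Q ⊃ ¬R)))): 0.38 ≤ 1, so result = 1
(R ⊃ (Q ⊃ (R ⊃ (¬R ⊃ (Q ⊃ ¬R))))): 0.11 ≤ 1, so result = 1
(R ⊃ (R ⊃ (Q ⊃ (R ⊃ (¬R ⊃ (Q ⊃ ¬R)))))): 0.11 ≤ 1, so result = 1
(P ⊃ (R ⊃ (R ⊃ (Q ⊃ (R ⊃ (¬R ⊃ (Q ⊃ ¬R))))))): 0.69 ≤ 1, so result = 1
(Q ⊃ (P ⊃ (R ⊃ (R ⊃ (Q ⊃ (R ⊃ (¬R ⊃ (Q ⊃ ¬R)))))))): 0.38 ≤ 1, so result = 1
(Q ⊃ (Q ⊃ (P ⊃ (R ⊃ (R ⊃ (Q ⊃ (R ⊃ (¬R ⊃ (Q ⊃ ¬R))))))))): 0.38 ≤ 1, so result = 1
(¬R ⊃ (Q ⊃ (Q ⊃ (P ⊃ (R ⊃ (R ⊃ (Q ⊃ (R ⊃ (¬R ⊃ (Q ⊃ ¬R)))))))))): 0 ≤ 1, so result = 1
(S ⊃ (¬R ⊃ (Q ⊃ (Q ⊃ (P ⊃ (R ⊃ (R ⊃ (Q ⊃ (R ⊃ (¬R ⊃ (Q ⊃ ¬R))))))))))): 0.35 ≤ 1, so result = 1
(Q ⊃ (S ⊃ (¬R ⊃ (Q ⊃ (Q ⊃ (P ⊃ (R ⊃ (R ⊃ (Q ⊃ (R ⊃ (¬R ⊃ (Q ⊃ ¬R)))))))))))): 0.38 ≤ 1, so result = 1
(R ⊃ (Q ⊃ (S ⊃ (¬R ⊃ (Q ⊃ (Q ⊃ (P ⊃ (R ⊃ (R ⊃ (Q ⊃ (R ⊃ (¬R ⊃ (Q ⊃ ¬R))))))))))))): 0.11 ≤ 1, so result = 1
(¬R ⊃ (R ⊃ (Q ⊃ (S ⊃ (¬R ⊃ (Q ⊃ (Q ⊃ (P ⊃ (R ⊃ (R ⊃ (Q ⊃ (R ⊃ (¬R ⊃ (Q ⊃ ¬R)))))))))))))): 0 ≤ 1, so result = 1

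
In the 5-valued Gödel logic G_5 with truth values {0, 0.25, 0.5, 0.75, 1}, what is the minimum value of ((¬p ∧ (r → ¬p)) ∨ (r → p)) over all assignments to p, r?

0.25

The minimum is attained at p = 0.25, r = 0.5:
  ¬p: Gödel ¬ of 0.25 = 0 (operand ≠ 0)
  ¬p: Gödel ¬ of 0.25 = 0 (operand ≠ 0)
  (r → ¬p): 0.5 > 0, so result = 0
  (¬p ∧ (r → ¬p)) = min(0, 0) = 0
  (r → p): 0.5 > 0.25, so result = 0.25
  ((¬p ∧ (r → ¬p)) ∨ (r → p)) = max(0, 0.25) = 0.25
Checking all 25 assignments confirms none give a value below 0.25.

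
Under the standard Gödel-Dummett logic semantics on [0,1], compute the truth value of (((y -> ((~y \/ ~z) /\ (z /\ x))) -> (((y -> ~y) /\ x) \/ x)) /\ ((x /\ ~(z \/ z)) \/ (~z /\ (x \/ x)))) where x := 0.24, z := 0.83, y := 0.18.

~y: Gödel ¬ of 0.18 = 0 (operand ≠ 0)
~z: Gödel ¬ of 0.83 = 0 (operand ≠ 0)
(~y \/ ~z) = max(0, 0) = 0
(z /\ x) = min(0.83, 0.24) = 0.24
((~y \/ ~z) /\ (z /\ x)) = min(0, 0.24) = 0
(y -> ((~y \/ ~z) /\ (z /\ x))): 0.18 > 0, so result = 0
~y: Gödel ¬ of 0.18 = 0 (operand ≠ 0)
(y -> ~y): 0.18 > 0, so result = 0
((y -> ~y) /\ x) = min(0, 0.24) = 0
(((y -> ~y) /\ x) \/ x) = max(0, 0.24) = 0.24
((y -> ((~y \/ ~z) /\ (z /\ x))) -> (((y -> ~y) /\ x) \/ x)): 0 ≤ 0.24, so result = 1
(z \/ z) = max(0.83, 0.83) = 0.83
~(z \/ z): Gödel ¬ of 0.83 = 0 (operand ≠ 0)
(x /\ ~(z \/ z)) = min(0.24, 0) = 0
~z: Gödel ¬ of 0.83 = 0 (operand ≠ 0)
(x \/ x) = max(0.24, 0.24) = 0.24
(~z /\ (x \/ x)) = min(0, 0.24) = 0
((x /\ ~(z \/ z)) \/ (~z /\ (x \/ x))) = max(0, 0) = 0
(((y -> ((~y \/ ~z) /\ (z /\ x))) -> (((y -> ~y) /\ x) \/ x)) /\ ((x /\ ~(z \/ z)) \/ (~z /\ (x \/ x)))) = min(1, 0) = 0

0.00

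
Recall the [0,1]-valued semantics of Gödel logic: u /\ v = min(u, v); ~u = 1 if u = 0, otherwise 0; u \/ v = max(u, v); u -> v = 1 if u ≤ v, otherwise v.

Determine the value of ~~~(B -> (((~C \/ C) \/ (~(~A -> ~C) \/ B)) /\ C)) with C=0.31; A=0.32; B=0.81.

0.00

~C: Gödel ¬ of 0.31 = 0 (operand ≠ 0)
(~C \/ C) = max(0, 0.31) = 0.31
~A: Gödel ¬ of 0.32 = 0 (operand ≠ 0)
~C: Gödel ¬ of 0.31 = 0 (operand ≠ 0)
(~A -> ~C): 0 ≤ 0, so result = 1
~(~A -> ~C): Gödel ¬ of 1 = 0 (operand ≠ 0)
(~(~A -> ~C) \/ B) = max(0, 0.81) = 0.81
((~C \/ C) \/ (~(~A -> ~C) \/ B)) = max(0.31, 0.81) = 0.81
(((~C \/ C) \/ (~(~A -> ~C) \/ B)) /\ C) = min(0.81, 0.31) = 0.31
(B -> (((~C \/ C) \/ (~(~A -> ~C) \/ B)) /\ C)): 0.81 > 0.31, so result = 0.31
~(B -> (((~C \/ C) \/ (~(~A -> ~C) \/ B)) /\ C)): Gödel ¬ of 0.31 = 0 (operand ≠ 0)
~~(B -> (((~C \/ C) \/ (~(~A -> ~C) \/ B)) /\ C)): Gödel ¬ of 0 = 1 (operand is 0)
~~~(B -> (((~C \/ C) \/ (~(~A -> ~C) \/ B)) /\ C)): Gödel ¬ of 1 = 0 (operand ≠ 0)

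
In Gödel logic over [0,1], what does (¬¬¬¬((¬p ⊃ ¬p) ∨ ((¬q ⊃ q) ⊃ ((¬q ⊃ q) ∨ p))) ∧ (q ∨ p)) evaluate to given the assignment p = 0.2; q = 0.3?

¬p: Gödel ¬ of 0.2 = 0 (operand ≠ 0)
¬p: Gödel ¬ of 0.2 = 0 (operand ≠ 0)
(¬p ⊃ ¬p): 0 ≤ 0, so result = 1
¬q: Gödel ¬ of 0.3 = 0 (operand ≠ 0)
(¬q ⊃ q): 0 ≤ 0.3, so result = 1
¬q: Gödel ¬ of 0.3 = 0 (operand ≠ 0)
(¬q ⊃ q): 0 ≤ 0.3, so result = 1
((¬q ⊃ q) ∨ p) = max(1, 0.2) = 1
((¬q ⊃ q) ⊃ ((¬q ⊃ q) ∨ p)): 1 ≤ 1, so result = 1
((¬p ⊃ ¬p) ∨ ((¬q ⊃ q) ⊃ ((¬q ⊃ q) ∨ p))) = max(1, 1) = 1
¬((¬p ⊃ ¬p) ∨ ((¬q ⊃ q) ⊃ ((¬q ⊃ q) ∨ p))): Gödel ¬ of 1 = 0 (operand ≠ 0)
¬¬((¬p ⊃ ¬p) ∨ ((¬q ⊃ q) ⊃ ((¬q ⊃ q) ∨ p))): Gödel ¬ of 0 = 1 (operand is 0)
¬¬¬((¬p ⊃ ¬p) ∨ ((¬q ⊃ q) ⊃ ((¬q ⊃ q) ∨ p))): Gödel ¬ of 1 = 0 (operand ≠ 0)
¬¬¬¬((¬p ⊃ ¬p) ∨ ((¬q ⊃ q) ⊃ ((¬q ⊃ q) ∨ p))): Gödel ¬ of 0 = 1 (operand is 0)
(q ∨ p) = max(0.3, 0.2) = 0.3
(¬¬¬¬((¬p ⊃ ¬p) ∨ ((¬q ⊃ q) ⊃ ((¬q ⊃ q) ∨ p))) ∧ (q ∨ p)) = min(1, 0.3) = 0.3

0.30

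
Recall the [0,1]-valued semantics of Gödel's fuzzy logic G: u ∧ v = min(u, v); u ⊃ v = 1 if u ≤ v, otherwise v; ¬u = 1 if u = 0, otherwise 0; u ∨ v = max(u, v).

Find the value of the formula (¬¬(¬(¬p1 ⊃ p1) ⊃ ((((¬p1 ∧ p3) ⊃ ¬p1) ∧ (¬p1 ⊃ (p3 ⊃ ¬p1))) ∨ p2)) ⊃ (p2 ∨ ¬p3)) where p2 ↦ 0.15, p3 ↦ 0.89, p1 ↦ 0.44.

0.15

¬p1: Gödel ¬ of 0.44 = 0 (operand ≠ 0)
(¬p1 ⊃ p1): 0 ≤ 0.44, so result = 1
¬(¬p1 ⊃ p1): Gödel ¬ of 1 = 0 (operand ≠ 0)
¬p1: Gödel ¬ of 0.44 = 0 (operand ≠ 0)
(¬p1 ∧ p3) = min(0, 0.89) = 0
¬p1: Gödel ¬ of 0.44 = 0 (operand ≠ 0)
((¬p1 ∧ p3) ⊃ ¬p1): 0 ≤ 0, so result = 1
¬p1: Gödel ¬ of 0.44 = 0 (operand ≠ 0)
¬p1: Gödel ¬ of 0.44 = 0 (operand ≠ 0)
(p3 ⊃ ¬p1): 0.89 > 0, so result = 0
(¬p1 ⊃ (p3 ⊃ ¬p1)): 0 ≤ 0, so result = 1
(((¬p1 ∧ p3) ⊃ ¬p1) ∧ (¬p1 ⊃ (p3 ⊃ ¬p1))) = min(1, 1) = 1
((((¬p1 ∧ p3) ⊃ ¬p1) ∧ (¬p1 ⊃ (p3 ⊃ ¬p1))) ∨ p2) = max(1, 0.15) = 1
(¬(¬p1 ⊃ p1) ⊃ ((((¬p1 ∧ p3) ⊃ ¬p1) ∧ (¬p1 ⊃ (p3 ⊃ ¬p1))) ∨ p2)): 0 ≤ 1, so result = 1
¬(¬(¬p1 ⊃ p1) ⊃ ((((¬p1 ∧ p3) ⊃ ¬p1) ∧ (¬p1 ⊃ (p3 ⊃ ¬p1))) ∨ p2)): Gödel ¬ of 1 = 0 (operand ≠ 0)
¬¬(¬(¬p1 ⊃ p1) ⊃ ((((¬p1 ∧ p3) ⊃ ¬p1) ∧ (¬p1 ⊃ (p3 ⊃ ¬p1))) ∨ p2)): Gödel ¬ of 0 = 1 (operand is 0)
¬p3: Gödel ¬ of 0.89 = 0 (operand ≠ 0)
(p2 ∨ ¬p3) = max(0.15, 0) = 0.15
(¬¬(¬(¬p1 ⊃ p1) ⊃ ((((¬p1 ∧ p3) ⊃ ¬p1) ∧ (¬p1 ⊃ (p3 ⊃ ¬p1))) ∨ p2)) ⊃ (p2 ∨ ¬p3)): 1 > 0.15, so result = 0.15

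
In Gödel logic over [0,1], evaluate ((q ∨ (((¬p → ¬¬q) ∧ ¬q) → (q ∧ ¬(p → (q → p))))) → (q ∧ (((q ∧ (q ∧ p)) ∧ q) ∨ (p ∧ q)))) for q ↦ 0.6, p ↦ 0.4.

¬p: Gödel ¬ of 0.4 = 0 (operand ≠ 0)
¬q: Gödel ¬ of 0.6 = 0 (operand ≠ 0)
¬¬q: Gödel ¬ of 0 = 1 (operand is 0)
(¬p → ¬¬q): 0 ≤ 1, so result = 1
¬q: Gödel ¬ of 0.6 = 0 (operand ≠ 0)
((¬p → ¬¬q) ∧ ¬q) = min(1, 0) = 0
(q → p): 0.6 > 0.4, so result = 0.4
(p → (q → p)): 0.4 ≤ 0.4, so result = 1
¬(p → (q → p)): Gödel ¬ of 1 = 0 (operand ≠ 0)
(q ∧ ¬(p → (q → p))) = min(0.6, 0) = 0
(((¬p → ¬¬q) ∧ ¬q) → (q ∧ ¬(p → (q → p)))): 0 ≤ 0, so result = 1
(q ∨ (((¬p → ¬¬q) ∧ ¬q) → (q ∧ ¬(p → (q → p))))) = max(0.6, 1) = 1
(q ∧ p) = min(0.6, 0.4) = 0.4
(q ∧ (q ∧ p)) = min(0.6, 0.4) = 0.4
((q ∧ (q ∧ p)) ∧ q) = min(0.4, 0.6) = 0.4
(p ∧ q) = min(0.4, 0.6) = 0.4
(((q ∧ (q ∧ p)) ∧ q) ∨ (p ∧ q)) = max(0.4, 0.4) = 0.4
(q ∧ (((q ∧ (q ∧ p)) ∧ q) ∨ (p ∧ q))) = min(0.6, 0.4) = 0.4
((q ∨ (((¬p → ¬¬q) ∧ ¬q) → (q ∧ ¬(p → (q → p))))) → (q ∧ (((q ∧ (q ∧ p)) ∧ q) ∨ (p ∧ q)))): 1 > 0.4, so result = 0.4

0.40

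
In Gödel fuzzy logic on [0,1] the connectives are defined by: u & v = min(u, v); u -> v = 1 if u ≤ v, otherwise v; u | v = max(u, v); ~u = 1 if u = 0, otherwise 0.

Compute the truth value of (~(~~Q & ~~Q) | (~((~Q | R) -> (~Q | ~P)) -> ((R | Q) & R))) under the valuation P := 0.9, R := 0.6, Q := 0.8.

~Q: Gödel ¬ of 0.8 = 0 (operand ≠ 0)
~~Q: Gödel ¬ of 0 = 1 (operand is 0)
~Q: Gödel ¬ of 0.8 = 0 (operand ≠ 0)
~~Q: Gödel ¬ of 0 = 1 (operand is 0)
(~~Q & ~~Q) = min(1, 1) = 1
~(~~Q & ~~Q): Gödel ¬ of 1 = 0 (operand ≠ 0)
~Q: Gödel ¬ of 0.8 = 0 (operand ≠ 0)
(~Q | R) = max(0, 0.6) = 0.6
~Q: Gödel ¬ of 0.8 = 0 (operand ≠ 0)
~P: Gödel ¬ of 0.9 = 0 (operand ≠ 0)
(~Q | ~P) = max(0, 0) = 0
((~Q | R) -> (~Q | ~P)): 0.6 > 0, so result = 0
~((~Q | R) -> (~Q | ~P)): Gödel ¬ of 0 = 1 (operand is 0)
(R | Q) = max(0.6, 0.8) = 0.8
((R | Q) & R) = min(0.8, 0.6) = 0.6
(~((~Q | R) -> (~Q | ~P)) -> ((R | Q) & R)): 1 > 0.6, so result = 0.6
(~(~~Q & ~~Q) | (~((~Q | R) -> (~Q | ~P)) -> ((R | Q) & R))) = max(0, 0.6) = 0.6

0.60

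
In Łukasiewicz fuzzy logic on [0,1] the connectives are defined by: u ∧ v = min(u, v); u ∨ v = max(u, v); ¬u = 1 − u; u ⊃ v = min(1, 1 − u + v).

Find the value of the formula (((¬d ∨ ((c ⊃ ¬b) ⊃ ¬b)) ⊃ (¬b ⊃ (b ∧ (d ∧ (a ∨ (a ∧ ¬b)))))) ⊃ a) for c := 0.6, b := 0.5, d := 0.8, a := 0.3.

¬d: Łukasiewicz ¬ gives 1 − 0.8 = 0.2
¬b: Łukasiewicz ¬ gives 1 − 0.5 = 0.5
(c ⊃ ¬b): min(1, 1 − 0.6 + 0.5) = 0.9
¬b: Łukasiewicz ¬ gives 1 − 0.5 = 0.5
((c ⊃ ¬b) ⊃ ¬b): min(1, 1 − 0.9 + 0.5) = 0.6
(¬d ∨ ((c ⊃ ¬b) ⊃ ¬b)) = max(0.2, 0.6) = 0.6
¬b: Łukasiewicz ¬ gives 1 − 0.5 = 0.5
¬b: Łukasiewicz ¬ gives 1 − 0.5 = 0.5
(a ∧ ¬b) = min(0.3, 0.5) = 0.3
(a ∨ (a ∧ ¬b)) = max(0.3, 0.3) = 0.3
(d ∧ (a ∨ (a ∧ ¬b))) = min(0.8, 0.3) = 0.3
(b ∧ (d ∧ (a ∨ (a ∧ ¬b)))) = min(0.5, 0.3) = 0.3
(¬b ⊃ (b ∧ (d ∧ (a ∨ (a ∧ ¬b))))): min(1, 1 − 0.5 + 0.3) = 0.8
((¬d ∨ ((c ⊃ ¬b) ⊃ ¬b)) ⊃ (¬b ⊃ (b ∧ (d ∧ (a ∨ (a ∧ ¬b)))))): min(1, 1 − 0.6 + 0.8) = 1
(((¬d ∨ ((c ⊃ ¬b) ⊃ ¬b)) ⊃ (¬b ⊃ (b ∧ (d ∧ (a ∨ (a ∧ ¬b)))))) ⊃ a): min(1, 1 − 1 + 0.3) = 0.3

0.30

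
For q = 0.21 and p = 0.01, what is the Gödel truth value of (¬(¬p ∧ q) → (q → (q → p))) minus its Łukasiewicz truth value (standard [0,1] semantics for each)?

Gödel evaluation:
  ¬p: Gödel ¬ of 0.01 = 0 (operand ≠ 0)
  (¬p ∧ q) = min(0, 0.21) = 0
  ¬(¬p ∧ q): Gödel ¬ of 0 = 1 (operand is 0)
  (q → p): 0.21 > 0.01, so result = 0.01
  (q → (q → p)): 0.21 > 0.01, so result = 0.01
  (¬(¬p ∧ q) → (q → (q → p))): 1 > 0.01, so result = 0.01
  Gödel value = 0.01
Łukasiewicz evaluation:
  ¬p: Łukasiewicz ¬ gives 1 − 0.01 = 0.99
  (¬p ∧ q) = min(0.99, 0.21) = 0.21
  ¬(¬p ∧ q): Łukasiewicz ¬ gives 1 − 0.21 = 0.79
  (q → p): min(1, 1 − 0.21 + 0.01) = 0.8
  (q → (q → p)): min(1, 1 − 0.21 + 0.8) = 1
  (¬(¬p ∧ q) → (q → (q → p))): min(1, 1 − 0.79 + 1) = 1
  Łukasiewicz value = 1
Difference: 0.01 − 1 = -0.99

-0.99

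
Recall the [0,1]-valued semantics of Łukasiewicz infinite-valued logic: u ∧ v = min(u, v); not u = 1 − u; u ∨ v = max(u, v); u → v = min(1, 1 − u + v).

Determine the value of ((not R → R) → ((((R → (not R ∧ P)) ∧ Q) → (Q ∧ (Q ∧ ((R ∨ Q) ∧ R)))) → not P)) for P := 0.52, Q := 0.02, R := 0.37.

0.74

not R: Łukasiewicz ¬ gives 1 − 0.37 = 0.63
(not R → R): min(1, 1 − 0.63 + 0.37) = 0.74
not R: Łukasiewicz ¬ gives 1 − 0.37 = 0.63
(not R ∧ P) = min(0.63, 0.52) = 0.52
(R → (not R ∧ P)): min(1, 1 − 0.37 + 0.52) = 1
((R → (not R ∧ P)) ∧ Q) = min(1, 0.02) = 0.02
(R ∨ Q) = max(0.37, 0.02) = 0.37
((R ∨ Q) ∧ R) = min(0.37, 0.37) = 0.37
(Q ∧ ((R ∨ Q) ∧ R)) = min(0.02, 0.37) = 0.02
(Q ∧ (Q ∧ ((R ∨ Q) ∧ R))) = min(0.02, 0.02) = 0.02
(((R → (not R ∧ P)) ∧ Q) → (Q ∧ (Q ∧ ((R ∨ Q) ∧ R)))): min(1, 1 − 0.02 + 0.02) = 1
not P: Łukasiewicz ¬ gives 1 − 0.52 = 0.48
((((R → (not R ∧ P)) ∧ Q) → (Q ∧ (Q ∧ ((R ∨ Q) ∧ R)))) → not P): min(1, 1 − 1 + 0.48) = 0.48
((not R → R) → ((((R → (not R ∧ P)) ∧ Q) → (Q ∧ (Q ∧ ((R ∨ Q) ∧ R)))) → not P)): min(1, 1 − 0.74 + 0.48) = 0.74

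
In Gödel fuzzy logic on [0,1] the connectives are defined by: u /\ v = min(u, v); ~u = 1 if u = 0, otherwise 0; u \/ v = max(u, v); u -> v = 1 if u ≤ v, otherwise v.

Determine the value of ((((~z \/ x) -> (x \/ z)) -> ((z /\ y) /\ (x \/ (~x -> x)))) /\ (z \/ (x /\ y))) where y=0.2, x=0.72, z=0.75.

0.20

~z: Gödel ¬ of 0.75 = 0 (operand ≠ 0)
(~z \/ x) = max(0, 0.72) = 0.72
(x \/ z) = max(0.72, 0.75) = 0.75
((~z \/ x) -> (x \/ z)): 0.72 ≤ 0.75, so result = 1
(z /\ y) = min(0.75, 0.2) = 0.2
~x: Gödel ¬ of 0.72 = 0 (operand ≠ 0)
(~x -> x): 0 ≤ 0.72, so result = 1
(x \/ (~x -> x)) = max(0.72, 1) = 1
((z /\ y) /\ (x \/ (~x -> x))) = min(0.2, 1) = 0.2
(((~z \/ x) -> (x \/ z)) -> ((z /\ y) /\ (x \/ (~x -> x)))): 1 > 0.2, so result = 0.2
(x /\ y) = min(0.72, 0.2) = 0.2
(z \/ (x /\ y)) = max(0.75, 0.2) = 0.75
((((~z \/ x) -> (x \/ z)) -> ((z /\ y) /\ (x \/ (~x -> x)))) /\ (z \/ (x /\ y))) = min(0.2, 0.75) = 0.2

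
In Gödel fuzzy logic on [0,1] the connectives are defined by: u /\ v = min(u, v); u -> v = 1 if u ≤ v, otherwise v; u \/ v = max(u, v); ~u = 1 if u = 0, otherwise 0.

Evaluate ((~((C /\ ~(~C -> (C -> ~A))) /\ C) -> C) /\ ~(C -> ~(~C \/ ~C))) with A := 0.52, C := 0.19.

0.00

~C: Gödel ¬ of 0.19 = 0 (operand ≠ 0)
~A: Gödel ¬ of 0.52 = 0 (operand ≠ 0)
(C -> ~A): 0.19 > 0, so result = 0
(~C -> (C -> ~A)): 0 ≤ 0, so result = 1
~(~C -> (C -> ~A)): Gödel ¬ of 1 = 0 (operand ≠ 0)
(C /\ ~(~C -> (C -> ~A))) = min(0.19, 0) = 0
((C /\ ~(~C -> (C -> ~A))) /\ C) = min(0, 0.19) = 0
~((C /\ ~(~C -> (C -> ~A))) /\ C): Gödel ¬ of 0 = 1 (operand is 0)
(~((C /\ ~(~C -> (C -> ~A))) /\ C) -> C): 1 > 0.19, so result = 0.19
~C: Gödel ¬ of 0.19 = 0 (operand ≠ 0)
~C: Gödel ¬ of 0.19 = 0 (operand ≠ 0)
(~C \/ ~C) = max(0, 0) = 0
~(~C \/ ~C): Gödel ¬ of 0 = 1 (operand is 0)
(C -> ~(~C \/ ~C)): 0.19 ≤ 1, so result = 1
~(C -> ~(~C \/ ~C)): Gödel ¬ of 1 = 0 (operand ≠ 0)
((~((C /\ ~(~C -> (C -> ~A))) /\ C) -> C) /\ ~(C -> ~(~C \/ ~C))) = min(0.19, 0) = 0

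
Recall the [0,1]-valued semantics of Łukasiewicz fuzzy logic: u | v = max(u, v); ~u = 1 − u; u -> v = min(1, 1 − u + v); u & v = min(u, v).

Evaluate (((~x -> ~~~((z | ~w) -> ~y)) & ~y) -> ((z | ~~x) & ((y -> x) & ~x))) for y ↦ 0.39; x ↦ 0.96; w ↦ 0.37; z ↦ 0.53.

~x: Łukasiewicz ¬ gives 1 − 0.96 = 0.04
~w: Łukasiewicz ¬ gives 1 − 0.37 = 0.63
(z | ~w) = max(0.53, 0.63) = 0.63
~y: Łukasiewicz ¬ gives 1 − 0.39 = 0.61
((z | ~w) -> ~y): min(1, 1 − 0.63 + 0.61) = 0.98
~((z | ~w) -> ~y): Łukasiewicz ¬ gives 1 − 0.98 = 0.02
~~((z | ~w) -> ~y): Łukasiewicz ¬ gives 1 − 0.02 = 0.98
~~~((z | ~w) -> ~y): Łukasiewicz ¬ gives 1 − 0.98 = 0.02
(~x -> ~~~((z | ~w) -> ~y)): min(1, 1 − 0.04 + 0.02) = 0.98
~y: Łukasiewicz ¬ gives 1 − 0.39 = 0.61
((~x -> ~~~((z | ~w) -> ~y)) & ~y) = min(0.98, 0.61) = 0.61
~x: Łukasiewicz ¬ gives 1 − 0.96 = 0.04
~~x: Łukasiewicz ¬ gives 1 − 0.04 = 0.96
(z | ~~x) = max(0.53, 0.96) = 0.96
(y -> x): min(1, 1 − 0.39 + 0.96) = 1
~x: Łukasiewicz ¬ gives 1 − 0.96 = 0.04
((y -> x) & ~x) = min(1, 0.04) = 0.04
((z | ~~x) & ((y -> x) & ~x)) = min(0.96, 0.04) = 0.04
(((~x -> ~~~((z | ~w) -> ~y)) & ~y) -> ((z | ~~x) & ((y -> x) & ~x))): min(1, 1 − 0.61 + 0.04) = 0.43

0.43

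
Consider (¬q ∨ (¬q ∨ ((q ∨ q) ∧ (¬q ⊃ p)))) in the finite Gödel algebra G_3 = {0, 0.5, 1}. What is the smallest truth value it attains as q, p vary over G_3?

0.50

The minimum is attained at q = 0.5, p = 0:
  ¬q: Gödel ¬ of 0.5 = 0 (operand ≠ 0)
  ¬q: Gödel ¬ of 0.5 = 0 (operand ≠ 0)
  (q ∨ q) = max(0.5, 0.5) = 0.5
  ¬q: Gödel ¬ of 0.5 = 0 (operand ≠ 0)
  (¬q ⊃ p): 0 ≤ 0, so result = 1
  ((q ∨ q) ∧ (¬q ⊃ p)) = min(0.5, 1) = 0.5
  (¬q ∨ ((q ∨ q) ∧ (¬q ⊃ p))) = max(0, 0.5) = 0.5
  (¬q ∨ (¬q ∨ ((q ∨ q) ∧ (¬q ⊃ p)))) = max(0, 0.5) = 0.5
Checking all 9 assignments confirms none give a value below 0.50.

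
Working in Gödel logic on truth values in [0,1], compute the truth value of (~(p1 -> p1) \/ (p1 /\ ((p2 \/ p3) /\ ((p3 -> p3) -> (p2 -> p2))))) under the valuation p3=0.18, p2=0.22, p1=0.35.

(p1 -> p1): 0.35 ≤ 0.35, so result = 1
~(p1 -> p1): Gödel ¬ of 1 = 0 (operand ≠ 0)
(p2 \/ p3) = max(0.22, 0.18) = 0.22
(p3 -> p3): 0.18 ≤ 0.18, so result = 1
(p2 -> p2): 0.22 ≤ 0.22, so result = 1
((p3 -> p3) -> (p2 -> p2)): 1 ≤ 1, so result = 1
((p2 \/ p3) /\ ((p3 -> p3) -> (p2 -> p2))) = min(0.22, 1) = 0.22
(p1 /\ ((p2 \/ p3) /\ ((p3 -> p3) -> (p2 -> p2)))) = min(0.35, 0.22) = 0.22
(~(p1 -> p1) \/ (p1 /\ ((p2 \/ p3) /\ ((p3 -> p3) -> (p2 -> p2))))) = max(0, 0.22) = 0.22

0.22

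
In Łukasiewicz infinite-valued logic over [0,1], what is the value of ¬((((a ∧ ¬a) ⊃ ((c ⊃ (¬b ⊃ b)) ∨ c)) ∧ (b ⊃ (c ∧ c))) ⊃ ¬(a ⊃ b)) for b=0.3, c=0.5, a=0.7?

¬a: Łukasiewicz ¬ gives 1 − 0.7 = 0.3
(a ∧ ¬a) = min(0.7, 0.3) = 0.3
¬b: Łukasiewicz ¬ gives 1 − 0.3 = 0.7
(¬b ⊃ b): min(1, 1 − 0.7 + 0.3) = 0.6
(c ⊃ (¬b ⊃ b)): min(1, 1 − 0.5 + 0.6) = 1
((c ⊃ (¬b ⊃ b)) ∨ c) = max(1, 0.5) = 1
((a ∧ ¬a) ⊃ ((c ⊃ (¬b ⊃ b)) ∨ c)): min(1, 1 − 0.3 + 1) = 1
(c ∧ c) = min(0.5, 0.5) = 0.5
(b ⊃ (c ∧ c)): min(1, 1 − 0.3 + 0.5) = 1
(((a ∧ ¬a) ⊃ ((c ⊃ (¬b ⊃ b)) ∨ c)) ∧ (b ⊃ (c ∧ c))) = min(1, 1) = 1
(a ⊃ b): min(1, 1 − 0.7 + 0.3) = 0.6
¬(a ⊃ b): Łukasiewicz ¬ gives 1 − 0.6 = 0.4
((((a ∧ ¬a) ⊃ ((c ⊃ (¬b ⊃ b)) ∨ c)) ∧ (b ⊃ (c ∧ c))) ⊃ ¬(a ⊃ b)): min(1, 1 − 1 + 0.4) = 0.4
¬((((a ∧ ¬a) ⊃ ((c ⊃ (¬b ⊃ b)) ∨ c)) ∧ (b ⊃ (c ∧ c))) ⊃ ¬(a ⊃ b)): Łukasiewicz ¬ gives 1 − 0.4 = 0.6

0.60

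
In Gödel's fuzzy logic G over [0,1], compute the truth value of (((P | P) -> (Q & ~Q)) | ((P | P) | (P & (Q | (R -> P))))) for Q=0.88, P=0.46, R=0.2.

0.46

(P | P) = max(0.46, 0.46) = 0.46
~Q: Gödel ¬ of 0.88 = 0 (operand ≠ 0)
(Q & ~Q) = min(0.88, 0) = 0
((P | P) -> (Q & ~Q)): 0.46 > 0, so result = 0
(P | P) = max(0.46, 0.46) = 0.46
(R -> P): 0.2 ≤ 0.46, so result = 1
(Q | (R -> P)) = max(0.88, 1) = 1
(P & (Q | (R -> P))) = min(0.46, 1) = 0.46
((P | P) | (P & (Q | (R -> P)))) = max(0.46, 0.46) = 0.46
(((P | P) -> (Q & ~Q)) | ((P | P) | (P & (Q | (R -> P))))) = max(0, 0.46) = 0.46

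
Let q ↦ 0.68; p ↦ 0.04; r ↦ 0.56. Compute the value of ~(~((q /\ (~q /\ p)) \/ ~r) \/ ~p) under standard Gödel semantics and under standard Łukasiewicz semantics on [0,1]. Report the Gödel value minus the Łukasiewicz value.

Gödel evaluation:
  ~q: Gödel ¬ of 0.68 = 0 (operand ≠ 0)
  (~q /\ p) = min(0, 0.04) = 0
  (q /\ (~q /\ p)) = min(0.68, 0) = 0
  ~r: Gödel ¬ of 0.56 = 0 (operand ≠ 0)
  ((q /\ (~q /\ p)) \/ ~r) = max(0, 0) = 0
  ~((q /\ (~q /\ p)) \/ ~r): Gödel ¬ of 0 = 1 (operand is 0)
  ~p: Gödel ¬ of 0.04 = 0 (operand ≠ 0)
  (~((q /\ (~q /\ p)) \/ ~r) \/ ~p) = max(1, 0) = 1
  ~(~((q /\ (~q /\ p)) \/ ~r) \/ ~p): Gödel ¬ of 1 = 0 (operand ≠ 0)
  Gödel value = 0
Łukasiewicz evaluation:
  ~q: Łukasiewicz ¬ gives 1 − 0.68 = 0.32
  (~q /\ p) = min(0.32, 0.04) = 0.04
  (q /\ (~q /\ p)) = min(0.68, 0.04) = 0.04
  ~r: Łukasiewicz ¬ gives 1 − 0.56 = 0.44
  ((q /\ (~q /\ p)) \/ ~r) = max(0.04, 0.44) = 0.44
  ~((q /\ (~q /\ p)) \/ ~r): Łukasiewicz ¬ gives 1 − 0.44 = 0.56
  ~p: Łukasiewicz ¬ gives 1 − 0.04 = 0.96
  (~((q /\ (~q /\ p)) \/ ~r) \/ ~p) = max(0.56, 0.96) = 0.96
  ~(~((q /\ (~q /\ p)) \/ ~r) \/ ~p): Łukasiewicz ¬ gives 1 − 0.96 = 0.04
  Łukasiewicz value = 0.04
Difference: 0 − 0.04 = -0.04

-0.04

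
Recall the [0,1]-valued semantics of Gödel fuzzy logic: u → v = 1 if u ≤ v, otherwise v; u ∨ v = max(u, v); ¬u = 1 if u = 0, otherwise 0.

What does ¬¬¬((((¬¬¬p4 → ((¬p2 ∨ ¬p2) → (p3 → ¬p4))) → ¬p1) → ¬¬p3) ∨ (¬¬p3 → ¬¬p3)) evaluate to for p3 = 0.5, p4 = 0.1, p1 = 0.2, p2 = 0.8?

¬p4: Gödel ¬ of 0.1 = 0 (operand ≠ 0)
¬¬p4: Gödel ¬ of 0 = 1 (operand is 0)
¬¬¬p4: Gödel ¬ of 1 = 0 (operand ≠ 0)
¬p2: Gödel ¬ of 0.8 = 0 (operand ≠ 0)
¬p2: Gödel ¬ of 0.8 = 0 (operand ≠ 0)
(¬p2 ∨ ¬p2) = max(0, 0) = 0
¬p4: Gödel ¬ of 0.1 = 0 (operand ≠ 0)
(p3 → ¬p4): 0.5 > 0, so result = 0
((¬p2 ∨ ¬p2) → (p3 → ¬p4)): 0 ≤ 0, so result = 1
(¬¬¬p4 → ((¬p2 ∨ ¬p2) → (p3 → ¬p4))): 0 ≤ 1, so result = 1
¬p1: Gödel ¬ of 0.2 = 0 (operand ≠ 0)
((¬¬¬p4 → ((¬p2 ∨ ¬p2) → (p3 → ¬p4))) → ¬p1): 1 > 0, so result = 0
¬p3: Gödel ¬ of 0.5 = 0 (operand ≠ 0)
¬¬p3: Gödel ¬ of 0 = 1 (operand is 0)
(((¬¬¬p4 → ((¬p2 ∨ ¬p2) → (p3 → ¬p4))) → ¬p1) → ¬¬p3): 0 ≤ 1, so result = 1
¬p3: Gödel ¬ of 0.5 = 0 (operand ≠ 0)
¬¬p3: Gödel ¬ of 0 = 1 (operand is 0)
¬p3: Gödel ¬ of 0.5 = 0 (operand ≠ 0)
¬¬p3: Gödel ¬ of 0 = 1 (operand is 0)
(¬¬p3 → ¬¬p3): 1 ≤ 1, so result = 1
((((¬¬¬p4 → ((¬p2 ∨ ¬p2) → (p3 → ¬p4))) → ¬p1) → ¬¬p3) ∨ (¬¬p3 → ¬¬p3)) = max(1, 1) = 1
¬((((¬¬¬p4 → ((¬p2 ∨ ¬p2) → (p3 → ¬p4))) → ¬p1) → ¬¬p3) ∨ (¬¬p3 → ¬¬p3)): Gödel ¬ of 1 = 0 (operand ≠ 0)
¬¬((((¬¬¬p4 → ((¬p2 ∨ ¬p2) → (p3 → ¬p4))) → ¬p1) → ¬¬p3) ∨ (¬¬p3 → ¬¬p3)): Gödel ¬ of 0 = 1 (operand is 0)
¬¬¬((((¬¬¬p4 → ((¬p2 ∨ ¬p2) → (p3 → ¬p4))) → ¬p1) → ¬¬p3) ∨ (¬¬p3 → ¬¬p3)): Gödel ¬ of 1 = 0 (operand ≠ 0)

0.00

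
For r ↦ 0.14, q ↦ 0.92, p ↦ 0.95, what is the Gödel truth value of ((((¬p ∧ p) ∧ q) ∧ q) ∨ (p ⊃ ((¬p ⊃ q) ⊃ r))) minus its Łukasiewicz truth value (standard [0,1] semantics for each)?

Gödel evaluation:
  ¬p: Gödel ¬ of 0.95 = 0 (operand ≠ 0)
  (¬p ∧ p) = min(0, 0.95) = 0
  ((¬p ∧ p) ∧ q) = min(0, 0.92) = 0
  (((¬p ∧ p) ∧ q) ∧ q) = min(0, 0.92) = 0
  ¬p: Gödel ¬ of 0.95 = 0 (operand ≠ 0)
  (¬p ⊃ q): 0 ≤ 0.92, so result = 1
  ((¬p ⊃ q) ⊃ r): 1 > 0.14, so result = 0.14
  (p ⊃ ((¬p ⊃ q) ⊃ r)): 0.95 > 0.14, so result = 0.14
  ((((¬p ∧ p) ∧ q) ∧ q) ∨ (p ⊃ ((¬p ⊃ q) ⊃ r))) = max(0, 0.14) = 0.14
  Gödel value = 0.14
Łukasiewicz evaluation:
  ¬p: Łukasiewicz ¬ gives 1 − 0.95 = 0.05
  (¬p ∧ p) = min(0.05, 0.95) = 0.05
  ((¬p ∧ p) ∧ q) = min(0.05, 0.92) = 0.05
  (((¬p ∧ p) ∧ q) ∧ q) = min(0.05, 0.92) = 0.05
  ¬p: Łukasiewicz ¬ gives 1 − 0.95 = 0.05
  (¬p ⊃ q): min(1, 1 − 0.05 + 0.92) = 1
  ((¬p ⊃ q) ⊃ r): min(1, 1 − 1 + 0.14) = 0.14
  (p ⊃ ((¬p ⊃ q) ⊃ r)): min(1, 1 − 0.95 + 0.14) = 0.19
  ((((¬p ∧ p) ∧ q) ∧ q) ∨ (p ⊃ ((¬p ⊃ q) ⊃ r))) = max(0.05, 0.19) = 0.19
  Łukasiewicz value = 0.19
Difference: 0.14 − 0.19 = -0.05

-0.05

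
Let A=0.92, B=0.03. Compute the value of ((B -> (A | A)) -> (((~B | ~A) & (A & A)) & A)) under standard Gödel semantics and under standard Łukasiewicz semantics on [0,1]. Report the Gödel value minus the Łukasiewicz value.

Gödel evaluation:
  (A | A) = max(0.92, 0.92) = 0.92
  (B -> (A | A)): 0.03 ≤ 0.92, so result = 1
  ~B: Gödel ¬ of 0.03 = 0 (operand ≠ 0)
  ~A: Gödel ¬ of 0.92 = 0 (operand ≠ 0)
  (~B | ~A) = max(0, 0) = 0
  (A & A) = min(0.92, 0.92) = 0.92
  ((~B | ~A) & (A & A)) = min(0, 0.92) = 0
  (((~B | ~A) & (A & A)) & A) = min(0, 0.92) = 0
  ((B -> (A | A)) -> (((~B | ~A) & (A & A)) & A)): 1 > 0, so result = 0
  Gödel value = 0
Łukasiewicz evaluation:
  (A | A) = max(0.92, 0.92) = 0.92
  (B -> (A | A)): min(1, 1 − 0.03 + 0.92) = 1
  ~B: Łukasiewicz ¬ gives 1 − 0.03 = 0.97
  ~A: Łukasiewicz ¬ gives 1 − 0.92 = 0.08
  (~B | ~A) = max(0.97, 0.08) = 0.97
  (A & A) = min(0.92, 0.92) = 0.92
  ((~B | ~A) & (A & A)) = min(0.97, 0.92) = 0.92
  (((~B | ~A) & (A & A)) & A) = min(0.92, 0.92) = 0.92
  ((B -> (A | A)) -> (((~B | ~A) & (A & A)) & A)): min(1, 1 − 1 + 0.92) = 0.92
  Łukasiewicz value = 0.92
Difference: 0 − 0.92 = -0.92

-0.92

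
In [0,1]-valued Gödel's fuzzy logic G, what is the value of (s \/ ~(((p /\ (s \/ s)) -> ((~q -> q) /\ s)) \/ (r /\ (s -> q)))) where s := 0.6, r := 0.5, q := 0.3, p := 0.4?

(s \/ s) = max(0.6, 0.6) = 0.6
(p /\ (s \/ s)) = min(0.4, 0.6) = 0.4
~q: Gödel ¬ of 0.3 = 0 (operand ≠ 0)
(~q -> q): 0 ≤ 0.3, so result = 1
((~q -> q) /\ s) = min(1, 0.6) = 0.6
((p /\ (s \/ s)) -> ((~q -> q) /\ s)): 0.4 ≤ 0.6, so result = 1
(s -> q): 0.6 > 0.3, so result = 0.3
(r /\ (s -> q)) = min(0.5, 0.3) = 0.3
(((p /\ (s \/ s)) -> ((~q -> q) /\ s)) \/ (r /\ (s -> q))) = max(1, 0.3) = 1
~(((p /\ (s \/ s)) -> ((~q -> q) /\ s)) \/ (r /\ (s -> q))): Gödel ¬ of 1 = 0 (operand ≠ 0)
(s \/ ~(((p /\ (s \/ s)) -> ((~q -> q) /\ s)) \/ (r /\ (s -> q)))) = max(0.6, 0) = 0.6

0.60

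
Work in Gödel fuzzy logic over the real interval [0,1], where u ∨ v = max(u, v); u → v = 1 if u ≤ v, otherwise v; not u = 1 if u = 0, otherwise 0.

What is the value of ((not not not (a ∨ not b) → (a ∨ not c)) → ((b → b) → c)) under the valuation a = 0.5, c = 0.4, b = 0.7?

not b: Gödel ¬ of 0.7 = 0 (operand ≠ 0)
(a ∨ not b) = max(0.5, 0) = 0.5
not (a ∨ not b): Gödel ¬ of 0.5 = 0 (operand ≠ 0)
not not (a ∨ not b): Gödel ¬ of 0 = 1 (operand is 0)
not not not (a ∨ not b): Gödel ¬ of 1 = 0 (operand ≠ 0)
not c: Gödel ¬ of 0.4 = 0 (operand ≠ 0)
(a ∨ not c) = max(0.5, 0) = 0.5
(not not not (a ∨ not b) → (a ∨ not c)): 0 ≤ 0.5, so result = 1
(b → b): 0.7 ≤ 0.7, so result = 1
((b → b) → c): 1 > 0.4, so result = 0.4
((not not not (a ∨ not b) → (a ∨ not c)) → ((b → b) → c)): 1 > 0.4, so result = 0.4

0.40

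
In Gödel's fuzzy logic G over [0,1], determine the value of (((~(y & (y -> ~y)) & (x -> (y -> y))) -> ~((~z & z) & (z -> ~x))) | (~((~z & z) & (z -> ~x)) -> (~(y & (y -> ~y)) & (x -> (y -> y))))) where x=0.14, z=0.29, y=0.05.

1.00

~y: Gödel ¬ of 0.05 = 0 (operand ≠ 0)
(y -> ~y): 0.05 > 0, so result = 0
(y & (y -> ~y)) = min(0.05, 0) = 0
~(y & (y -> ~y)): Gödel ¬ of 0 = 1 (operand is 0)
(y -> y): 0.05 ≤ 0.05, so result = 1
(x -> (y -> y)): 0.14 ≤ 1, so result = 1
(~(y & (y -> ~y)) & (x -> (y -> y))) = min(1, 1) = 1
~z: Gödel ¬ of 0.29 = 0 (operand ≠ 0)
(~z & z) = min(0, 0.29) = 0
~x: Gödel ¬ of 0.14 = 0 (operand ≠ 0)
(z -> ~x): 0.29 > 0, so result = 0
((~z & z) & (z -> ~x)) = min(0, 0) = 0
~((~z & z) & (z -> ~x)): Gödel ¬ of 0 = 1 (operand is 0)
((~(y & (y -> ~y)) & (x -> (y -> y))) -> ~((~z & z) & (z -> ~x))): 1 ≤ 1, so result = 1
~z: Gödel ¬ of 0.29 = 0 (operand ≠ 0)
(~z & z) = min(0, 0.29) = 0
~x: Gödel ¬ of 0.14 = 0 (operand ≠ 0)
(z -> ~x): 0.29 > 0, so result = 0
((~z & z) & (z -> ~x)) = min(0, 0) = 0
~((~z & z) & (z -> ~x)): Gödel ¬ of 0 = 1 (operand is 0)
~y: Gödel ¬ of 0.05 = 0 (operand ≠ 0)
(y -> ~y): 0.05 > 0, so result = 0
(y & (y -> ~y)) = min(0.05, 0) = 0
~(y & (y -> ~y)): Gödel ¬ of 0 = 1 (operand is 0)
(y -> y): 0.05 ≤ 0.05, so result = 1
(x -> (y -> y)): 0.14 ≤ 1, so result = 1
(~(y & (y -> ~y)) & (x -> (y -> y))) = min(1, 1) = 1
(~((~z & z) & (z -> ~x)) -> (~(y & (y -> ~y)) & (x -> (y -> y)))): 1 ≤ 1, so result = 1
(((~(y & (y -> ~y)) & (x -> (y -> y))) -> ~((~z & z) & (z -> ~x))) | (~((~z & z) & (z -> ~x)) -> (~(y & (y -> ~y)) & (x -> (y -> y))))) = max(1, 1) = 1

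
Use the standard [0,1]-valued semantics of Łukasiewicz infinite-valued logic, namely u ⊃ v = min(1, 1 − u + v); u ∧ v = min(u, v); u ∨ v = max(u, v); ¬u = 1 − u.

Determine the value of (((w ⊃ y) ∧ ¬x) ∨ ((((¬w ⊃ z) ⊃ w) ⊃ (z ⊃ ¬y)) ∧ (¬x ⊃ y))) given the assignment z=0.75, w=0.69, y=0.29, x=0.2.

0.60

(w ⊃ y): min(1, 1 − 0.69 + 0.29) = 0.6
¬x: Łukasiewicz ¬ gives 1 − 0.2 = 0.8
((w ⊃ y) ∧ ¬x) = min(0.6, 0.8) = 0.6
¬w: Łukasiewicz ¬ gives 1 − 0.69 = 0.31
(¬w ⊃ z): min(1, 1 − 0.31 + 0.75) = 1
((¬w ⊃ z) ⊃ w): min(1, 1 − 1 + 0.69) = 0.69
¬y: Łukasiewicz ¬ gives 1 − 0.29 = 0.71
(z ⊃ ¬y): min(1, 1 − 0.75 + 0.71) = 0.96
(((¬w ⊃ z) ⊃ w) ⊃ (z ⊃ ¬y)): min(1, 1 − 0.69 + 0.96) = 1
¬x: Łukasiewicz ¬ gives 1 − 0.2 = 0.8
(¬x ⊃ y): min(1, 1 − 0.8 + 0.29) = 0.49
((((¬w ⊃ z) ⊃ w) ⊃ (z ⊃ ¬y)) ∧ (¬x ⊃ y)) = min(1, 0.49) = 0.49
(((w ⊃ y) ∧ ¬x) ∨ ((((¬w ⊃ z) ⊃ w) ⊃ (z ⊃ ¬y)) ∧ (¬x ⊃ y))) = max(0.6, 0.49) = 0.6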